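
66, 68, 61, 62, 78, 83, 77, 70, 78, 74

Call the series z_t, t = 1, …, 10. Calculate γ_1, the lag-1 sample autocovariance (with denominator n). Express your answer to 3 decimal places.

22.921

Mean z̄ = (66 + 68 + 61 + 62 + 78 + 83 + 77 + 70 + 78 + 74)/10 = 71.7000
Σ_{t=1}^{9}(z_t−z̄)(z_{t+1}−z̄) = 229.2100
γ_1 = 229.2100 / 10 = 22.921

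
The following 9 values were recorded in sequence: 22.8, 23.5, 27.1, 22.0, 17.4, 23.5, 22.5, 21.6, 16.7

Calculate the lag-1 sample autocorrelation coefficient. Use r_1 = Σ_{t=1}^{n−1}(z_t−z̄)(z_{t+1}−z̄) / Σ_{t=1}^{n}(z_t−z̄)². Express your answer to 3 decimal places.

0.062

Mean z̄ = (22.8 + 23.5 + 27.1 + 22.0 + 17.4 + 23.5 + 22.5 + 21.6 + 16.7)/9 = 21.9000
Numerator Σ_{t=1}^{8}(z_t−z̄)(z_{t+1}−z̄) = 4.9700
Denominator Σ(z_t−z̄)² = 80.7200
r_1 = 4.9700 / 80.7200 = 0.062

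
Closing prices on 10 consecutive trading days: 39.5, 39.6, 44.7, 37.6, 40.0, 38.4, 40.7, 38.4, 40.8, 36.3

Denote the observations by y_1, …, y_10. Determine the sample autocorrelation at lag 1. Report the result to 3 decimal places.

-0.419

Mean ȳ = (39.5 + 39.6 + 44.7 + 37.6 + 40.0 + 38.4 + 40.7 + 38.4 + 40.8 + 36.3)/10 = 39.6000
Numerator Σ_{t=1}^{9}(y_t−ȳ)(y_{t+1}−ȳ) = -19.5200
Denominator Σ(y_t−ȳ)² = 46.6000
r_1 = -19.5200 / 46.6000 = -0.419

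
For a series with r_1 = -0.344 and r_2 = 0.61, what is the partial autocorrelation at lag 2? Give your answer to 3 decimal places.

0.558

φ_{22} = (r_2 − r_1²) / (1 − r_1²)
r_1² = (-0.344)² = 0.118336
Numerator = 0.61 − 0.1183 = 0.4917; denominator = 1 − 0.1183 = 0.8817
φ_{22} = 0.4917 / 0.8817 = 0.558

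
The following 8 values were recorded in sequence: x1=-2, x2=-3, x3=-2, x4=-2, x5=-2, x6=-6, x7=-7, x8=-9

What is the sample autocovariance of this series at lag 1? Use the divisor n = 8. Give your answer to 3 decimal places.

3.654

Mean x̄ = (-2 − 3 − 2 − 2 − 2 − 6 − 7 − 9)/8 = -4.1250
Σ_{t=1}^{7}(x_t−x̄)(x_{t+1}−x̄) = 29.2344
γ_1 = 29.2344 / 8 = 3.654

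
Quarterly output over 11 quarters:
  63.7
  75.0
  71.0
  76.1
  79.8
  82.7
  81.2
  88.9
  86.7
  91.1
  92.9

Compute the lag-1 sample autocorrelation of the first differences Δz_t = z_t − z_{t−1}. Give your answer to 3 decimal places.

-0.645

First differences Δz: 11.3, -4.0, 5.1, 3.7, 2.9, -1.5, 7.7, -2.2, 4.4, 1.8
Mean of differences = 2.9200
Numerator Σ(Δz_t−Δz̄)(Δz_{t+1}−Δz̄) = -126.1384
Denominator Σ(Δz_t−Δz̄)² = 195.5160
r_1(Δz) = -126.1384 / 195.5160 = -0.645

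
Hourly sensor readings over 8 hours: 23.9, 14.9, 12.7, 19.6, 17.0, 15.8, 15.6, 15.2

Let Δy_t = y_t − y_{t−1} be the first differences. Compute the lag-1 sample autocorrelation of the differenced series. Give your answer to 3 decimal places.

-0.081

First differences Δy: -9.0, -2.2, 6.9, -2.6, -1.2, -0.2, -0.4
Mean of differences = -1.2429
Numerator Σ(Δy_t−Δȳ)(Δy_{t+1}−Δȳ) = -10.5547
Denominator Σ(Δy_t−Δȳ)² = 131.0371
r_1(Δy) = -10.5547 / 131.0371 = -0.081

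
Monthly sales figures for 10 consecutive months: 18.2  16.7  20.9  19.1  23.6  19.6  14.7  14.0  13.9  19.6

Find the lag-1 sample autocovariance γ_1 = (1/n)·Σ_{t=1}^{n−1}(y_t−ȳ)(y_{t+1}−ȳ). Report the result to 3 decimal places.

Mean ȳ = (18.2 + 16.7 + 20.9 + 19.1 + 23.6 + 19.6 + 14.7 + 14.0 + 13.9 + 19.6)/10 = 18.0300
Σ_{t=1}^{9}(y_t−ȳ)(y_{t+1}−ȳ) = 32.0841
γ_1 = 32.0841 / 10 = 3.208

3.208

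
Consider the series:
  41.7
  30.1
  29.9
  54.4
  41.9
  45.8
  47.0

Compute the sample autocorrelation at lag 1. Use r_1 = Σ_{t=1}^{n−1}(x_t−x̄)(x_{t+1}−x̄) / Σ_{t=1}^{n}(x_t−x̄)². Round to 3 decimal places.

0.023

Mean x̄ = (41.7 + 30.1 + 29.9 + 54.4 + 41.9 + 45.8 + 47.0)/7 = 41.5429
Deviations from mean: 0.1571, -11.4429, -11.6429, 12.8571, 0.3571, 4.2571, 5.4571
Numerator Σ_{t=1}^{6}(x_t−x̄)(x_{t+1}−x̄) = 11.0796
Denominator Σ(x_t−x̄)² = 479.8571
r_1 = 11.0796 / 479.8571 = 0.023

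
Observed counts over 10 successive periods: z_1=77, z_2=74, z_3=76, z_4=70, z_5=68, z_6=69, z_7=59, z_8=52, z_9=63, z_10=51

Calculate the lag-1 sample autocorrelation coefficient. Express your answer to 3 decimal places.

Mean z̄ = (77 + 74 + 76 + 70 + 68 + 69 + 59 + 52 + 63 + 51)/10 = 65.9000
Numerator Σ_{t=1}^{9}(z_t−z̄)(z_{t+1}−z̄) = 386.2900
Denominator Σ(z_t−z̄)² = 792.9000
r_1 = 386.2900 / 792.9000 = 0.487

0.487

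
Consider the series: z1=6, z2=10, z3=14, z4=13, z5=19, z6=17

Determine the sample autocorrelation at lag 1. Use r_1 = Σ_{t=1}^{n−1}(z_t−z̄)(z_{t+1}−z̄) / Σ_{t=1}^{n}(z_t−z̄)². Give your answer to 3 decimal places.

0.373

Mean z̄ = (6 + 10 + 14 + 13 + 19 + 17)/6 = 13.1667
Deviations from mean: -7.1667, -3.1667, 0.8333, -0.1667, 5.8333, 3.8333
Σ(z_t−z̄)(z_{t+1}−z̄) = (22.6944) + (-2.6389) + (-0.1389) + (-0.9722) + (22.3611) = 41.3056
Denominator Σ(z_t−z̄)² = 110.8333
r_1 = 41.3056 / 110.8333 = 0.373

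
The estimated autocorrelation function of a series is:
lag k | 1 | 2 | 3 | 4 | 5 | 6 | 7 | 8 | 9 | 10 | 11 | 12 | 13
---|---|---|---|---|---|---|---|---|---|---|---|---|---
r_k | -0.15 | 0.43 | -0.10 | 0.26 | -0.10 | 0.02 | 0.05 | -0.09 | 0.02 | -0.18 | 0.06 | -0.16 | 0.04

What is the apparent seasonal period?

2

The largest autocorrelation is r_2 = 0.43, with a weaker echo at lag 4 (0.26); the remaining lags stay at or below 0.06.
The dominant spike at lag 2 indicates a seasonal period of 2.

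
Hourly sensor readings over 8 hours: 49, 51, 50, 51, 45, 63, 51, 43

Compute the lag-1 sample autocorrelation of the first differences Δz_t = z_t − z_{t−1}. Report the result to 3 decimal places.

-0.418

First differences Δz: 2, -1, 1, -6, 18, -12, -8
Mean of differences = -0.8571
Numerator Σ(Δz_t−Δz̄)(Δz_{t+1}−Δz̄) = -237.7347
Denominator Σ(Δz_t−Δz̄)² = 568.8571
r_1(Δz) = -237.7347 / 568.8571 = -0.418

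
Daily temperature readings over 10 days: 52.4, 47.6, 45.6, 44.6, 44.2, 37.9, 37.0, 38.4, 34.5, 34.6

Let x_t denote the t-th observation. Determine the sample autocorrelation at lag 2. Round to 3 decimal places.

0.351

Mean x̄ = (52.4 + 47.6 + 45.6 + 44.6 + 44.2 + 37.9 + 37.0 + 38.4 + 34.5 + 34.6)/10 = 41.6800
Numerator Σ_{t=1}^{8}(x_t−x̄)(x_{t+2}−x̄) = 115.5792
Denominator Σ(x_t−x̄)² = 328.8360
r_2 = 115.5792 / 328.8360 = 0.351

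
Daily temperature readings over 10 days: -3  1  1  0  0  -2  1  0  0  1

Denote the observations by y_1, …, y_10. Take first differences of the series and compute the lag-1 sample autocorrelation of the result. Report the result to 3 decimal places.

-0.290

First differences Δy: 4, 0, -1, 0, -2, 3, -1, 0, 1
Mean of differences = 0.4444
Numerator Σ(Δy_t−Δȳ)(Δy_{t+1}−Δȳ) = -8.7531
Denominator Σ(Δy_t−Δȳ)² = 30.2222
r_1(Δy) = -8.7531 / 30.2222 = -0.290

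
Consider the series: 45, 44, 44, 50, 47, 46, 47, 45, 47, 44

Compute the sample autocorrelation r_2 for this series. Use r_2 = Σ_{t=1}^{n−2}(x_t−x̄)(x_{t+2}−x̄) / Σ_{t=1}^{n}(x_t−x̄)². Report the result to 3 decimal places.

Mean x̄ = (45 + 44 + 44 + 50 + 47 + 46 + 47 + 45 + 47 + 44)/10 = 45.9000
Numerator Σ_{t=1}^{8}(x_t−x̄)(x_{t+2}−x̄) = -3.7200
Denominator Σ(x_t−x̄)² = 32.9000
r_2 = -3.7200 / 32.9000 = -0.113

-0.113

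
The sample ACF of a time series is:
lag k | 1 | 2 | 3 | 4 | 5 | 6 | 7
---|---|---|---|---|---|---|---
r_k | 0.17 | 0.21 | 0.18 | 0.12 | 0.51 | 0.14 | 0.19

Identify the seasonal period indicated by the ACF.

5

The largest autocorrelation is r_5 = 0.51; the remaining lags stay at or below 0.21.
The dominant spike at lag 5 indicates a seasonal period of 5.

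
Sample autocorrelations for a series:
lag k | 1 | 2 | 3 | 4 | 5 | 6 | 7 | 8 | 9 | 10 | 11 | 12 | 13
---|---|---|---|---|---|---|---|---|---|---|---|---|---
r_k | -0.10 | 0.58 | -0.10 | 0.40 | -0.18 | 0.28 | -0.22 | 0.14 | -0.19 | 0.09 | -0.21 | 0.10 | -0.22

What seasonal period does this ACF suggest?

2

The largest autocorrelation is r_2 = 0.58, with weaker echoes at lags 4 (0.40) and 6 (0.28); the remaining lags stay at or below 0.14.
The dominant spike at lag 2 indicates a seasonal period of 2.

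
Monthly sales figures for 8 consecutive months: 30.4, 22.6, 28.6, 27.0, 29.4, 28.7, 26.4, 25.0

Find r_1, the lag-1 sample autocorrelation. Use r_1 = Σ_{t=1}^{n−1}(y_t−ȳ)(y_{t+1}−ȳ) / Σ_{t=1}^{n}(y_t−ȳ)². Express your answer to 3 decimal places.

Mean ȳ = (30.4 + 22.6 + 28.6 + 27.0 + 29.4 + 28.7 + 26.4 + 25.0)/8 = 27.2625
Deviations from mean: 3.1375, -4.6625, 1.3375, -0.2625, 2.1375, 1.4375, -0.8625, -2.2625
Σ(y_t−ȳ)(y_{t+1}−ȳ) = (-14.6286) + (-6.2361) + (-0.3511) + (-0.5611) + (3.0727) + (-1.2398) + (1.9514) = -17.9927
Denominator Σ(y_t−ȳ)² = 45.9388
r_1 = -17.9927 / 45.9388 = -0.392

-0.392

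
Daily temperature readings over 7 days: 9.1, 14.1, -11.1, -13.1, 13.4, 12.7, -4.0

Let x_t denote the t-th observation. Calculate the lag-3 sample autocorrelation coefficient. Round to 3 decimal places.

Mean x̄ = (9.1 + 14.1 − 11.1 − 13.1 + 13.4 + 12.7 − 4.0)/7 = 3.0143
Deviations from mean: 6.0857, 11.0857, -14.1143, -16.1143, 10.3857, 9.6857, -7.0143
Numerator Σ_{t=1}^{4}(x_t−x̄)(x_{t+3}−x̄) = -6.6106
Denominator Σ(x_t−x̄)² = 869.6886
r_3 = -6.6106 / 869.6886 = -0.008

-0.008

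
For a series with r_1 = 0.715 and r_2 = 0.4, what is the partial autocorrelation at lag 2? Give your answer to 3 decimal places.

φ_{22} = (r_2 − r_1²) / (1 − r_1²)
r_1² = (0.715)² = 0.511225
Numerator = 0.4 − 0.5112 = -0.1112; denominator = 1 − 0.5112 = 0.4888
φ_{22} = -0.1112 / 0.4888 = -0.228

-0.228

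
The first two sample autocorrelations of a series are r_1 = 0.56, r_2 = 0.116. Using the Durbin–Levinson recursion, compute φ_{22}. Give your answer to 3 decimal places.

φ_{22} = (r_2 − r_1²) / (1 − r_1²)
r_1² = (0.56)² = 0.3136
Numerator = 0.116 − 0.3136 = -0.1976; denominator = 1 − 0.3136 = 0.6864
φ_{22} = -0.1976 / 0.6864 = -0.288

-0.288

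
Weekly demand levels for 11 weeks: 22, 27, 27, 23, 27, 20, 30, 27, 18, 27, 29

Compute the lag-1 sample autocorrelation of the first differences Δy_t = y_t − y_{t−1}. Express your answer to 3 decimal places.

-0.480

First differences Δy: 5, 0, -4, 4, -7, 10, -3, -9, 9, 2
Mean of differences = 0.7000
Numerator Σ(Δy_t−Δȳ)(Δy_{t+1}−Δȳ) = -180.4900
Denominator Σ(Δy_t−Δȳ)² = 376.1000
r_1(Δy) = -180.4900 / 376.1000 = -0.480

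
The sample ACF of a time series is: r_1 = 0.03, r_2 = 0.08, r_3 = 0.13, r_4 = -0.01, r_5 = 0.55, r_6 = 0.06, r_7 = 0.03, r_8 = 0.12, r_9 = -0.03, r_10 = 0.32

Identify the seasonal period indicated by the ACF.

The largest autocorrelation is r_5 = 0.55, with a weaker echo at lag 10 (0.32); the remaining lags stay at or below 0.13.
The dominant spike at lag 5 indicates a seasonal period of 5.

5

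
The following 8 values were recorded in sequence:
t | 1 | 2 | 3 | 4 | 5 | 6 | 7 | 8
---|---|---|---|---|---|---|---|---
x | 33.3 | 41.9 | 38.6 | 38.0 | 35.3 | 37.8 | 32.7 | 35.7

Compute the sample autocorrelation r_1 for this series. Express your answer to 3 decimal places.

-0.140

Mean x̄ = (33.3 + 41.9 + 38.6 + 38.0 + 35.3 + 37.8 + 32.7 + 35.7)/8 = 36.6625
Numerator Σ_{t=1}^{7}(x_t−x̄)(x_{t+1}−x̄) = -8.9377
Denominator Σ(x_t−x̄)² = 64.0588
r_1 = -8.9377 / 64.0588 = -0.140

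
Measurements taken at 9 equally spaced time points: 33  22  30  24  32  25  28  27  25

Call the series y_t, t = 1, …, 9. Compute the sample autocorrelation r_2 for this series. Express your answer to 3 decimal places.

Mean ȳ = (33 + 22 + 30 + 24 + 32 + 25 + 28 + 27 + 25)/9 = 27.3333
Numerator Σ_{t=1}^{7}(y_t−ȳ)(y_{t+2}−ȳ) = 55.4444
Denominator Σ(y_t−ȳ)² = 112.0000
r_2 = 55.4444 / 112.0000 = 0.495

0.495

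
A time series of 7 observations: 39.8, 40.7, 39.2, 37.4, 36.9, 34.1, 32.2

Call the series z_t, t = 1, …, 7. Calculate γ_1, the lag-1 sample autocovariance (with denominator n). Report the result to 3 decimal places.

4.700

Mean z̄ = (39.8 + 40.7 + 39.2 + 37.4 + 36.9 + 34.1 + 32.2)/7 = 37.1857
Deviations: 2.6143, 3.5143, 2.0143, 0.2143, -0.2857, -3.0857, -4.9857
Σ_{t=1}^{6}(z_t−z̄)(z_{t+1}−z̄) = 32.9027
γ_1 = 32.9027 / 7 = 4.700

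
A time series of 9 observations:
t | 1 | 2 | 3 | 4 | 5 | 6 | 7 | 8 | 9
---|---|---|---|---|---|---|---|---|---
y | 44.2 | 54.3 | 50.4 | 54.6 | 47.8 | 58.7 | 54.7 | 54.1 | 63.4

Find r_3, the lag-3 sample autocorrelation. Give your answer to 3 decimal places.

0.072

Mean ȳ = (44.2 + 54.3 + 50.4 + 54.6 + 47.8 + 58.7 + 54.7 + 54.1 + 63.4)/9 = 53.5778
Numerator Σ_{t=1}^{6}(y_t−ȳ)(y_{t+3}−ȳ) = 18.4052
Denominator Σ(y_t−ȳ)² = 257.2356
r_3 = 18.4052 / 257.2356 = 0.072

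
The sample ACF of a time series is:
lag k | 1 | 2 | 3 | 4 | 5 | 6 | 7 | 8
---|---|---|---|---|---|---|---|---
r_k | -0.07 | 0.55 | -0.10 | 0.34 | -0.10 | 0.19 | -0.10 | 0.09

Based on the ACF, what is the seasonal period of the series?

The largest autocorrelation is r_2 = 0.55, with weaker echoes at lags 4 (0.34) and 6 (0.19); the remaining lags stay at or below 0.09.
The dominant spike at lag 2 indicates a seasonal period of 2.

2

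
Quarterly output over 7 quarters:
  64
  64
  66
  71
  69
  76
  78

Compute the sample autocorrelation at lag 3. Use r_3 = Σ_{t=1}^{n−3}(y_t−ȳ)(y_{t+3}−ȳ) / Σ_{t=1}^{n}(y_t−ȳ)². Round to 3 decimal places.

-0.084

Mean ȳ = (64 + 64 + 66 + 71 + 69 + 76 + 78)/7 = 69.7143
Deviations from mean: -5.7143, -5.7143, -3.7143, 1.2857, -0.7143, 6.2857, 8.2857
Numerator Σ_{t=1}^{4}(y_t−ȳ)(y_{t+3}−ȳ) = -15.9592
Denominator Σ(y_t−ȳ)² = 189.4286
r_3 = -15.9592 / 189.4286 = -0.084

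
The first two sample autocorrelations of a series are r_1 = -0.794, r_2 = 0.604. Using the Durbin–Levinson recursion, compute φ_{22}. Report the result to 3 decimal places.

-0.072

φ_{22} = (r_2 − r_1²) / (1 − r_1²)
r_1² = (-0.794)² = 0.630436
Numerator = 0.604 − 0.6304 = -0.0264; denominator = 1 − 0.6304 = 0.3696
φ_{22} = -0.0264 / 0.3696 = -0.072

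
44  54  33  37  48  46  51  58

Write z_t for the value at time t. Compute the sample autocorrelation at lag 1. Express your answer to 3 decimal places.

0.085

Mean z̄ = (44 + 54 + 33 + 37 + 48 + 46 + 51 + 58)/8 = 46.3750
Deviations from mean: -2.3750, 7.6250, -13.3750, -9.3750, 1.6250, -0.3750, 4.6250, 11.6250
Numerator Σ_{t=1}^{7}(z_t−z̄)(z_{t+1}−z̄) = 41.4844
Denominator Σ(z_t−z̄)² = 489.8750
r_1 = 41.4844 / 489.8750 = 0.085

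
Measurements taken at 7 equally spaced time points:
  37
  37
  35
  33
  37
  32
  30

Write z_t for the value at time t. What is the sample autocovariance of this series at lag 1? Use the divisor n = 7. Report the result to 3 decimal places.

1.157

Mean z̄ = (37 + 37 + 35 + 33 + 37 + 32 + 30)/7 = 34.4286
Σ_{t=1}^{6}(z_t−z̄)(z_{t+1}−z̄) = 8.1020
γ_1 = 8.1020 / 7 = 1.157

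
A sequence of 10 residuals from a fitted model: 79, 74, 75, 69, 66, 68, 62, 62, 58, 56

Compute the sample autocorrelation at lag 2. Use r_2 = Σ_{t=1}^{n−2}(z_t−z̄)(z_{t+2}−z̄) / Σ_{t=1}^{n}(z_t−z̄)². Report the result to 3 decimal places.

0.396

Mean z̄ = (79 + 74 + 75 + 69 + 66 + 68 + 62 + 62 + 58 + 56)/10 = 66.9000
Numerator Σ_{t=1}^{8}(z_t−z̄)(z_{t+2}−z̄) = 203.9800
Denominator Σ(z_t−z̄)² = 514.9000
r_2 = 203.9800 / 514.9000 = 0.396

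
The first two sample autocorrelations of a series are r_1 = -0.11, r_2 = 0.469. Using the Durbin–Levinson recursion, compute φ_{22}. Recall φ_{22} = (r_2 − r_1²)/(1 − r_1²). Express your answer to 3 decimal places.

0.462

φ_{22} = (r_2 − r_1²) / (1 − r_1²)
r_1² = (-0.11)² = 0.0121
Numerator = 0.469 − 0.0121 = 0.4569; denominator = 1 − 0.0121 = 0.9879
φ_{22} = 0.4569 / 0.9879 = 0.462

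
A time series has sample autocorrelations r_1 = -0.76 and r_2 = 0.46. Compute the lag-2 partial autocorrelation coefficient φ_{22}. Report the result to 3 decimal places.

-0.278

φ_{22} = (r_2 − r_1²) / (1 − r_1²)
r_1² = (-0.76)² = 0.5776
Numerator = 0.46 − 0.5776 = -0.1176; denominator = 1 − 0.5776 = 0.4224
φ_{22} = -0.1176 / 0.4224 = -0.278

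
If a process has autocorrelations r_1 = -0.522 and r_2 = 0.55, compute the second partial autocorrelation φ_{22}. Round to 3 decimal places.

0.381

φ_{22} = (r_2 − r_1²) / (1 − r_1²)
r_1² = (-0.522)² = 0.272484
Numerator = 0.55 − 0.2725 = 0.2775; denominator = 1 − 0.2725 = 0.7275
φ_{22} = 0.2775 / 0.7275 = 0.381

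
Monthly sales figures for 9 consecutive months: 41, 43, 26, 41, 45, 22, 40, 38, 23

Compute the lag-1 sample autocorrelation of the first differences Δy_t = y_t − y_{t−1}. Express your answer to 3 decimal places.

First differences Δy: 2, -17, 15, 4, -23, 18, -2, -15
Mean of differences = -2.2500
Numerator Σ(Δy_t−Δȳ)(Δy_{t+1}−Δȳ) = -757.3125
Denominator Σ(Δy_t−Δȳ)² = 1575.5000
r_1(Δy) = -757.3125 / 1575.5000 = -0.481

-0.481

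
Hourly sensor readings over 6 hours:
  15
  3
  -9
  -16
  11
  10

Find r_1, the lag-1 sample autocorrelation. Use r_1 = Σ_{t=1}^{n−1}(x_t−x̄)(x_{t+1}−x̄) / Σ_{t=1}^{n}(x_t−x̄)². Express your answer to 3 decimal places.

Mean x̄ = (15 + 3 − 9 − 16 + 11 + 10)/6 = 2.3333
Numerator Σ_{t=1}^{5}(x_t−x̄)(x_{t+1}−x̄) = 116.2222
Denominator Σ(x_t−x̄)² = 759.3333
r_1 = 116.2222 / 759.3333 = 0.153

0.153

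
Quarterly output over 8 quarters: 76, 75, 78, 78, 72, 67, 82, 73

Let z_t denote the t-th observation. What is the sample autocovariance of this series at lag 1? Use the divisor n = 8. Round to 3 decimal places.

-5.783

Mean z̄ = (76 + 75 + 78 + 78 + 72 + 67 + 82 + 73)/8 = 75.1250
Deviations: 0.8750, -0.1250, 2.8750, 2.8750, -3.1250, -8.1250, 6.8750, -2.1250
Σ_{t=1}^{7}(z_t−z̄)(z_{t+1}−z̄) = -46.2656
γ_1 = -46.2656 / 8 = -5.783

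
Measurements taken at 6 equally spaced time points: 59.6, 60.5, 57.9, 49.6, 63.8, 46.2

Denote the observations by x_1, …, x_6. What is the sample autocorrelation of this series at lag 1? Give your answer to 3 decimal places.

-0.495

Mean x̄ = (59.6 + 60.5 + 57.9 + 49.6 + 63.8 + 46.2)/6 = 56.2667
Deviations from mean: 3.3333, 4.2333, 1.6333, -6.6667, 7.5333, -10.0667
Numerator Σ_{t=1}^{5}(x_t−x̄)(x_{t+1}−x̄) = -115.9211
Denominator Σ(x_t−x̄)² = 234.2333
r_1 = -115.9211 / 234.2333 = -0.495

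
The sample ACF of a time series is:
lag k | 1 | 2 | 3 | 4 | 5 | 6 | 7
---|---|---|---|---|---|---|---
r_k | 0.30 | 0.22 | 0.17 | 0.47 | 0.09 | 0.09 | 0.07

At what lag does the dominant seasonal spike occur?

The largest autocorrelation is r_4 = 0.47; the remaining lags stay at or below 0.30. The elevated value at lag 1 (0.30), dropping to 0.22 at lag 2, reflects decaying short-term dependence rather than seasonality.
The dominant spike at lag 4 indicates a seasonal period of 4.

4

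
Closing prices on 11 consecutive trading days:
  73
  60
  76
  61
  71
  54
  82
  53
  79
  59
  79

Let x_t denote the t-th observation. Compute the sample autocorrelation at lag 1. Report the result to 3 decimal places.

-0.863

Mean x̄ = (73 + 60 + 76 + 61 + 71 + 54 + 82 + 53 + 79 + 59 + 79)/11 = 67.9091
Numerator Σ_{t=1}^{10}(x_t−x̄)(x_{t+1}−x̄) = -993.5537
Denominator Σ(x_t−x̄)² = 1150.9091
r_1 = -993.5537 / 1150.9091 = -0.863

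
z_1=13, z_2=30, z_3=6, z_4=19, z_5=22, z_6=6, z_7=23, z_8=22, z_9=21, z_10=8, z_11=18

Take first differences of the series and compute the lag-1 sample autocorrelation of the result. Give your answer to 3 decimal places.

First differences Δz: 17, -24, 13, 3, -16, 17, -1, -1, -13, 10
Mean of differences = 0.5000
Numerator Σ(Δz_t−Δz̄)(Δz_{t+1}−Δz̄) = -1123.2500
Denominator Σ(Δz_t−Δz̄)² = 1856.5000
r_1(Δz) = -1123.2500 / 1856.5000 = -0.605

-0.605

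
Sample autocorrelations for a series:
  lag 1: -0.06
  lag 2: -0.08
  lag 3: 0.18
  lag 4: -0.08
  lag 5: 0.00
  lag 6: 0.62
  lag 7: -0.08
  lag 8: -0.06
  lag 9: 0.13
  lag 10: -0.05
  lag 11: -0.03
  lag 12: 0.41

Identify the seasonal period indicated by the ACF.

The largest autocorrelation is r_6 = 0.62, with a weaker echo at lag 12 (0.41); the remaining lags stay at or below 0.18.
The dominant spike at lag 6 indicates a seasonal period of 6.

6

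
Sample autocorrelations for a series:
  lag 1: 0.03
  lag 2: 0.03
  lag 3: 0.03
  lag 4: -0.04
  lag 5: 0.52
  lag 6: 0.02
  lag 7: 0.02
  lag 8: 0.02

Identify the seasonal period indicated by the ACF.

5

The largest autocorrelation is r_5 = 0.52; the remaining lags stay at or below 0.03.
The dominant spike at lag 5 indicates a seasonal period of 5.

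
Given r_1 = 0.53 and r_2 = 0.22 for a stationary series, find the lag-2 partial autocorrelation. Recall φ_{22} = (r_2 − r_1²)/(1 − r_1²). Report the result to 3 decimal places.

-0.085

φ_{22} = (r_2 − r_1²) / (1 − r_1²)
r_1² = (0.53)² = 0.2809
Numerator = 0.22 − 0.2809 = -0.0609; denominator = 1 − 0.2809 = 0.7191
φ_{22} = -0.0609 / 0.7191 = -0.085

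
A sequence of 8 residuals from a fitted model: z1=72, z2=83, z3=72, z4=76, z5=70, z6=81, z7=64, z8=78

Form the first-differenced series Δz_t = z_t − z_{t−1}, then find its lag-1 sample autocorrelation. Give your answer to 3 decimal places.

-0.743

First differences Δz: 11, -11, 4, -6, 11, -17, 14
Mean of differences = 0.8571
Numerator Σ(Δz_t−Δz̄)(Δz_{t+1}−Δz̄) = -664.4490
Denominator Σ(Δz_t−Δz̄)² = 894.8571
r_1(Δz) = -664.4490 / 894.8571 = -0.743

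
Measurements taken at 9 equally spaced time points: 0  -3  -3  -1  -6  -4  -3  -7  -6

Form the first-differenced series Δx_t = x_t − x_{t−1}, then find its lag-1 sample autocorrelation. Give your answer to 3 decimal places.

First differences Δx: -3, 0, 2, -5, 2, 1, -4, 1
Mean of differences = -0.7500
Numerator Σ(Δx_t−Δx̄)(Δx_{t+1}−Δx̄) = -29.5625
Denominator Σ(Δx_t−Δx̄)² = 55.5000
r_1(Δx) = -29.5625 / 55.5000 = -0.533

-0.533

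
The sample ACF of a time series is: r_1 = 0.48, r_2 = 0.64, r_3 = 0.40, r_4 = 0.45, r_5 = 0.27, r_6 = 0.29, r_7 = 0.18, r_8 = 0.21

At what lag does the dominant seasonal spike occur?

2

The largest autocorrelation is r_2 = 0.64; the remaining lags stay at or below 0.48.
The dominant spike at lag 2 indicates a seasonal period of 2.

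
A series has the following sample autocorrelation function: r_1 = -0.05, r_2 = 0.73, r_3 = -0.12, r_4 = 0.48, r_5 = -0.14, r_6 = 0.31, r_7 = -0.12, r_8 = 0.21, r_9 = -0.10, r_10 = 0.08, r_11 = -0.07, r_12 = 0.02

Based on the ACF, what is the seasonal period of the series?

2

The largest autocorrelation is r_2 = 0.73, with weaker echoes at lags 4 (0.48), 6 (0.31) and 8 (0.21); the remaining lags stay at or below 0.08.
The dominant spike at lag 2 indicates a seasonal period of 2.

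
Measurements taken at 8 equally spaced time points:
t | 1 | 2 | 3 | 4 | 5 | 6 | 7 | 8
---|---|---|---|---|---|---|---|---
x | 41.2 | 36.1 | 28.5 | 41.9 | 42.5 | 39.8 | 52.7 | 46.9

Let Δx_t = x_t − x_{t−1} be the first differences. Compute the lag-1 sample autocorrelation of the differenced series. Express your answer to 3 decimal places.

First differences Δx: -5.1, -7.6, 13.4, 0.6, -2.7, 12.9, -5.8
Mean of differences = 0.8143
Numerator Σ(Δx_t−Δx̄)(Δx_{t+1}−Δx̄) = -180.4902
Denominator Σ(Δx_t−Δx̄)² = 466.3886
r_1(Δx) = -180.4902 / 466.3886 = -0.387

-0.387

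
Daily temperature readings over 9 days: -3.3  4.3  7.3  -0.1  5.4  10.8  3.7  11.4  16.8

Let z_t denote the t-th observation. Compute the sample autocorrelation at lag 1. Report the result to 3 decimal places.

0.136

Mean z̄ = (-3.3 + 4.3 + 7.3 − 0.1 + 5.4 + 10.8 + 3.7 + 11.4 + 16.8)/9 = 6.2556
Numerator Σ_{t=1}^{8}(z_t−z̄)(z_{t+1}−z̄) = 41.0402
Denominator Σ(z_t−z̄)² = 302.1822
r_1 = 41.0402 / 302.1822 = 0.136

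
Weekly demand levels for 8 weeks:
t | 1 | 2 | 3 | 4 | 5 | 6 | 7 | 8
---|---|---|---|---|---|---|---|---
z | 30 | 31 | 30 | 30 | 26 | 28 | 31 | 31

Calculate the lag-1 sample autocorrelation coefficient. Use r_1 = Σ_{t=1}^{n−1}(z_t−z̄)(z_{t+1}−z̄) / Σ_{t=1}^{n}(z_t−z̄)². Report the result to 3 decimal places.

Mean z̄ = (30 + 31 + 30 + 30 + 26 + 28 + 31 + 31)/8 = 29.6250
Deviations from mean: 0.3750, 1.3750, 0.3750, 0.3750, -3.6250, -1.6250, 1.3750, 1.3750
Σ(z_t−z̄)(z_{t+1}−z̄) = (0.5156) + (0.5156) + (0.1406) + (-1.3594) + (5.8906) + (-2.2344) + (1.8906) = 5.3594
Denominator Σ(z_t−z̄)² = 21.8750
r_1 = 5.3594 / 21.8750 = 0.245

0.245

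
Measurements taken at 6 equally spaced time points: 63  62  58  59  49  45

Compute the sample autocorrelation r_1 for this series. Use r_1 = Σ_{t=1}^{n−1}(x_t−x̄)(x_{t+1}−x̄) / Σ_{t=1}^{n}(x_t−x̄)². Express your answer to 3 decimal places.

0.433

Mean x̄ = (63 + 62 + 58 + 59 + 49 + 45)/6 = 56.0000
Deviations from mean: 7.0000, 6.0000, 2.0000, 3.0000, -7.0000, -11.0000
Σ(x_t−x̄)(x_{t+1}−x̄) = (42.0000) + (12.0000) + (6.0000) + (-21.0000) + (77.0000) = 116.0000
Denominator Σ(x_t−x̄)² = 268.0000
r_1 = 116.0000 / 268.0000 = 0.433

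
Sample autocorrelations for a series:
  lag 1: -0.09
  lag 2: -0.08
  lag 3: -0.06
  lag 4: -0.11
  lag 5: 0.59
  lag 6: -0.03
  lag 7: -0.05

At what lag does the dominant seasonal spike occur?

5

The largest autocorrelation is r_5 = 0.59; the remaining lags stay at or below -0.03.
The dominant spike at lag 5 indicates a seasonal period of 5.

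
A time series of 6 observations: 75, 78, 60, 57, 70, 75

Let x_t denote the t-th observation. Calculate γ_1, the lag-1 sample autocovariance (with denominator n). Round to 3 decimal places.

Mean x̄ = (75 + 78 + 60 + 57 + 70 + 75)/6 = 69.1667
Σ_{t=1}^{5}(x_t−x̄)(x_{t+1}−x̄) = 76.8056
γ_1 = 76.8056 / 6 = 12.801

12.801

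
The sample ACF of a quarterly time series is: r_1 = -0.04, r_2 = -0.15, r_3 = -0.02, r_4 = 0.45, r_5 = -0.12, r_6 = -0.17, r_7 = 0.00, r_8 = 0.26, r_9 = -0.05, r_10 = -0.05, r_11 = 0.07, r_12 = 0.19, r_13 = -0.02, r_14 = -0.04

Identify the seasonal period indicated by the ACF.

4

The largest autocorrelation is r_4 = 0.45, with weaker echoes at lags 8 (0.26) and 12 (0.19); the remaining lags stay at or below 0.07.
The dominant spike at lag 4 indicates a seasonal period of 4.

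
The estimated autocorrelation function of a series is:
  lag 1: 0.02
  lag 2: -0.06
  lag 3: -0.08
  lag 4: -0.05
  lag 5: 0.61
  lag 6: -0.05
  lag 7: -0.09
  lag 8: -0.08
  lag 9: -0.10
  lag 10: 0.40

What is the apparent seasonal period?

5

The largest autocorrelation is r_5 = 0.61, with a weaker echo at lag 10 (0.40); the remaining lags stay at or below 0.02.
The dominant spike at lag 5 indicates a seasonal period of 5.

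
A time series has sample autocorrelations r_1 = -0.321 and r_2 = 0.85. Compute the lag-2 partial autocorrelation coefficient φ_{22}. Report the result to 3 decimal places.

0.833

φ_{22} = (r_2 − r_1²) / (1 − r_1²)
r_1² = (-0.321)² = 0.103041
Numerator = 0.85 − 0.1030 = 0.7470; denominator = 1 − 0.1030 = 0.8970
φ_{22} = 0.7470 / 0.8970 = 0.833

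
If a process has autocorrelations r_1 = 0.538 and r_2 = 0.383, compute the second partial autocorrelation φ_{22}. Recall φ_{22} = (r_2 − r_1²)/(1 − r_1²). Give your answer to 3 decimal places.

φ_{22} = (r_2 − r_1²) / (1 − r_1²)
r_1² = (0.538)² = 0.289444
Numerator = 0.383 − 0.2894 = 0.0936; denominator = 1 − 0.2894 = 0.7106
φ_{22} = 0.0936 / 0.7106 = 0.132

0.132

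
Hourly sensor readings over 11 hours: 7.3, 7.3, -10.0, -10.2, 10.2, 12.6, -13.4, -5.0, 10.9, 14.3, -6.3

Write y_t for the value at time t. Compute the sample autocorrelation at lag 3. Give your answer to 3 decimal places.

Mean ȳ = (7.3 + 7.3 − 10.0 − 10.2 + 10.2 + 12.6 − 13.4 − 5.0 + 10.9 + 14.3 − 6.3)/11 = 1.6091
Numerator Σ_{t=1}^{8}(y_t−ȳ)(y_{t+3}−ȳ) = -61.5348
Denominator Σ(y_t−ȳ)² = 1112.4891
r_3 = -61.5348 / 1112.4891 = -0.055

-0.055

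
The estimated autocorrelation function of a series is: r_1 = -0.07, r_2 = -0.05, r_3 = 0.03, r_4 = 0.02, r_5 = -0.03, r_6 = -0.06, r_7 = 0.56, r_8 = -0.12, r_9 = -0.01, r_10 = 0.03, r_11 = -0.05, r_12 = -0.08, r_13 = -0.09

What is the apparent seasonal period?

7

The largest autocorrelation is r_7 = 0.56; the remaining lags stay at or below 0.03.
The dominant spike at lag 7 indicates a seasonal period of 7.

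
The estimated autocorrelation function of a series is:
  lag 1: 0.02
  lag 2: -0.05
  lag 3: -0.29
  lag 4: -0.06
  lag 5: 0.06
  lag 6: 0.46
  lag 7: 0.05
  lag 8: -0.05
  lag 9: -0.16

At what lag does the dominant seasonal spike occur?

6

The largest autocorrelation is r_6 = 0.46; the remaining lags stay at or below 0.06.
The dominant spike at lag 6 indicates a seasonal period of 6.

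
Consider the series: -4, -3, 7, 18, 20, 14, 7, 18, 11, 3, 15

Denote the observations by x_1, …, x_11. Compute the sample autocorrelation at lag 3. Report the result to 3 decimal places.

Mean x̄ = (-4 − 3 + 7 + 18 + 20 + 14 + 7 + 18 + 11 + 3 + 15)/11 = 9.6364
Numerator Σ_{t=1}^{8}(x_t−x̄)(x_{t+3}−x̄) = -123.5785
Denominator Σ(x_t−x̄)² = 700.5455
r_3 = -123.5785 / 700.5455 = -0.176

-0.176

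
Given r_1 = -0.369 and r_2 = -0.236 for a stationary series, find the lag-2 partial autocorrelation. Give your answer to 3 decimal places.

φ_{22} = (r_2 − r_1²) / (1 − r_1²)
r_1² = (-0.369)² = 0.136161
Numerator = -0.236 − 0.1362 = -0.3722; denominator = 1 − 0.1362 = 0.8638
φ_{22} = -0.3722 / 0.8638 = -0.431

-0.431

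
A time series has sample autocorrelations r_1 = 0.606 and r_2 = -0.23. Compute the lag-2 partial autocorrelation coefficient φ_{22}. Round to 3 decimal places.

φ_{22} = (r_2 − r_1²) / (1 − r_1²)
r_1² = (0.606)² = 0.367236
Numerator = -0.23 − 0.3672 = -0.5972; denominator = 1 − 0.3672 = 0.6328
φ_{22} = -0.5972 / 0.6328 = -0.944

-0.944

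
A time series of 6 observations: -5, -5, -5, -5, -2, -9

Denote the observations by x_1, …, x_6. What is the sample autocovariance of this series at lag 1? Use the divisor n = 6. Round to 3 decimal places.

Mean x̄ = (-5 − 5 − 5 − 5 − 2 − 9)/6 = -5.1667
Deviations: 0.1667, 0.1667, 0.1667, 0.1667, 3.1667, -3.8333
Σ_{t=1}^{5}(x_t−x̄)(x_{t+1}−x̄) = -11.5278
γ_1 = -11.5278 / 6 = -1.921

-1.921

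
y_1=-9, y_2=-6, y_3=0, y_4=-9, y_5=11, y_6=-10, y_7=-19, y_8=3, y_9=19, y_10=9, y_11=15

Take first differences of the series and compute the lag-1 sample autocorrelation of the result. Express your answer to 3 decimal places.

-0.297

First differences Δy: 3, 6, -9, 20, -21, -9, 22, 16, -10, 6
Mean of differences = 2.4000
Numerator Σ(Δy_t−Δȳ)(Δy_{t+1}−Δȳ) = -554.7600
Denominator Σ(Δy_t−Δȳ)² = 1866.4000
r_1(Δy) = -554.7600 / 1866.4000 = -0.297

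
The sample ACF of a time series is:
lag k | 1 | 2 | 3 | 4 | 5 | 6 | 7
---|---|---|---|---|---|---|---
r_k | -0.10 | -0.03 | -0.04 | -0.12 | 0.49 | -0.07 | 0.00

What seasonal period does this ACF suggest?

The largest autocorrelation is r_5 = 0.49; the remaining lags stay at or below 0.00.
The dominant spike at lag 5 indicates a seasonal period of 5.

5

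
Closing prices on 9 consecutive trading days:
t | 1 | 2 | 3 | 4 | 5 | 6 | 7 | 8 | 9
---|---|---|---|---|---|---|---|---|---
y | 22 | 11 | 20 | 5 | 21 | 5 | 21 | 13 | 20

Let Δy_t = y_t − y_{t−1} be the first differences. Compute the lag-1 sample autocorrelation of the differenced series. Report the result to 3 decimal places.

First differences Δy: -11, 9, -15, 16, -16, 16, -8, 7
Mean of differences = -0.2500
Numerator Σ(Δy_t−Δȳ)(Δy_{t+1}−Δȳ) = -1169.5625
Denominator Σ(Δy_t−Δȳ)² = 1307.5000
r_1(Δy) = -1169.5625 / 1307.5000 = -0.895

-0.895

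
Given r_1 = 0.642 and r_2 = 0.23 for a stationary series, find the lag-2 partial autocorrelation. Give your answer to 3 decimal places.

φ_{22} = (r_2 − r_1²) / (1 − r_1²)
r_1² = (0.642)² = 0.412164
Numerator = 0.23 − 0.4122 = -0.1822; denominator = 1 − 0.4122 = 0.5878
φ_{22} = -0.1822 / 0.5878 = -0.310

-0.310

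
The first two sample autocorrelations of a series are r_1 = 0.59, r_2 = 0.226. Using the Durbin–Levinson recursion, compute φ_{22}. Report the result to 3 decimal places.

φ_{22} = (r_2 − r_1²) / (1 − r_1²)
r_1² = (0.59)² = 0.3481
Numerator = 0.226 − 0.3481 = -0.1221; denominator = 1 − 0.3481 = 0.6519
φ_{22} = -0.1221 / 0.6519 = -0.187

-0.187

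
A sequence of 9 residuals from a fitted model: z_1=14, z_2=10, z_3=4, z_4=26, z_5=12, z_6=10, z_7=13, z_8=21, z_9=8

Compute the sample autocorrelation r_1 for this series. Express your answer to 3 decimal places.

Mean z̄ = (14 + 10 + 4 + 26 + 12 + 10 + 13 + 21 + 8)/9 = 13.1111
Numerator Σ_{t=1}^{8}(z_t−z̄)(z_{t+1}−z̄) = -143.5679
Denominator Σ(z_t−z̄)² = 358.8889
r_1 = -143.5679 / 358.8889 = -0.400

-0.400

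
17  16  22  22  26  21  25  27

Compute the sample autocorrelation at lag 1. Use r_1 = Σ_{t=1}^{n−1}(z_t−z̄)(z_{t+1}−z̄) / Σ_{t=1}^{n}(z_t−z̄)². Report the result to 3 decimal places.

Mean z̄ = (17 + 16 + 22 + 22 + 26 + 21 + 25 + 27)/8 = 22.0000
Numerator Σ_{t=1}^{7}(z_t−z̄)(z_{t+1}−z̄) = 38.0000
Denominator Σ(z_t−z̄)² = 112.0000
r_1 = 38.0000 / 112.0000 = 0.339

0.339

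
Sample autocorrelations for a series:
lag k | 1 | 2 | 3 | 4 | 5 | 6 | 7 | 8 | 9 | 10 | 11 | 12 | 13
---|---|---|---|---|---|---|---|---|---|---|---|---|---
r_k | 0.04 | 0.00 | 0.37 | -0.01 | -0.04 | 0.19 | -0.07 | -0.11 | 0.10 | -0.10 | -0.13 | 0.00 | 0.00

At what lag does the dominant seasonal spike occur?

3

The largest autocorrelation is r_3 = 0.37, with a weaker echo at lag 6 (0.19); the remaining lags stay at or below 0.10.
The dominant spike at lag 3 indicates a seasonal period of 3.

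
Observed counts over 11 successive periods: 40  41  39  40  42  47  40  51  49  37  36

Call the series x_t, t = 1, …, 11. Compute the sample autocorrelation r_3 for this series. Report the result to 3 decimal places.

-0.067

Mean x̄ = (40 + 41 + 39 + 40 + 42 + 47 + 40 + 51 + 49 + 37 + 36)/11 = 42.0000
Numerator Σ_{t=1}^{8}(x_t−x̄)(x_{t+3}−x̄) = -16.0000
Denominator Σ(x_t−x̄)² = 238.0000
r_3 = -16.0000 / 238.0000 = -0.067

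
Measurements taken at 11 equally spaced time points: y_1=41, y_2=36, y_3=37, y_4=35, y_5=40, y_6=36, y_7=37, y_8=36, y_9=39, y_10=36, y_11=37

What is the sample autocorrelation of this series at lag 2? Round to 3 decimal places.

0.154

Mean ȳ = (41 + 36 + 37 + 35 + 40 + 36 + 37 + 36 + 39 + 36 + 37)/11 = 37.2727
Numerator Σ_{t=1}^{9}(y_t−ȳ)(y_{t+2}−ȳ) = 5.5785
Denominator Σ(y_t−ȳ)² = 36.1818
r_2 = 5.5785 / 36.1818 = 0.154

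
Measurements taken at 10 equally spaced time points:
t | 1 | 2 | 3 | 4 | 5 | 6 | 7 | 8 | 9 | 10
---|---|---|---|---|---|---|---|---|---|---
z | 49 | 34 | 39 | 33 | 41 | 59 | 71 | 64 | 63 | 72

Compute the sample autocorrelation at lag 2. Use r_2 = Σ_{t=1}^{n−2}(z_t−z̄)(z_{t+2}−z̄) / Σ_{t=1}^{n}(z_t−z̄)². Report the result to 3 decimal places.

Mean z̄ = (49 + 34 + 39 + 33 + 41 + 59 + 71 + 64 + 63 + 72)/10 = 52.5000
Numerator Σ_{t=1}^{8}(z_t−z̄)(z_{t+2}−z̄) = 717.0000
Denominator Σ(z_t−z̄)² = 2056.5000
r_2 = 717.0000 / 2056.5000 = 0.349

0.349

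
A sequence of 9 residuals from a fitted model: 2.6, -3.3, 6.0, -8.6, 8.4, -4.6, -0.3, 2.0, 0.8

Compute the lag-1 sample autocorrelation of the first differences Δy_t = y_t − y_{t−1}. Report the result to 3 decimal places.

-0.866

First differences Δy: -5.9, 9.3, -14.6, 17.0, -13.0, 4.3, 2.3, -1.2
Mean of differences = -0.2250
Numerator Σ(Δy_t−Δȳ)(Δy_{t+1}−Δȳ) = -707.4781
Denominator Σ(Δy_t−Δȳ)² = 817.2750
r_1(Δy) = -707.4781 / 817.2750 = -0.866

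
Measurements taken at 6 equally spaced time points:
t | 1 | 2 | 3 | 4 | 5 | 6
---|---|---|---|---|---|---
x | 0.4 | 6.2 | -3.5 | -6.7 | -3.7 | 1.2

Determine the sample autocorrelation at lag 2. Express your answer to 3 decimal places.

-0.482

Mean x̄ = (0.4 + 6.2 − 3.5 − 6.7 − 3.7 + 1.2)/6 = -1.0167
Deviations from mean: 1.4167, 7.2167, -2.4833, -5.6833, -2.6833, 2.2167
Σ(x_t−x̄)(x_{t+2}−x̄) = (-3.5181) + (-41.0147) + (6.6636) + (-12.5981) = -50.4672
Denominator Σ(x_t−x̄)² = 104.6683
r_2 = -50.4672 / 104.6683 = -0.482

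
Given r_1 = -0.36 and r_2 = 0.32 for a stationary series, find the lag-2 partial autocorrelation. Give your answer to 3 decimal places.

φ_{22} = (r_2 − r_1²) / (1 − r_1²)
r_1² = (-0.36)² = 0.1296
Numerator = 0.32 − 0.1296 = 0.1904; denominator = 1 − 0.1296 = 0.8704
φ_{22} = 0.1904 / 0.8704 = 0.219

0.219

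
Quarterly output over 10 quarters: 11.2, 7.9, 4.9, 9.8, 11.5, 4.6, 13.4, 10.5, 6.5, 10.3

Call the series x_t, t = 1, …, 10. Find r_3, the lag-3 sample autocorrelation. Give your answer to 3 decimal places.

Mean x̄ = (11.2 + 7.9 + 4.9 + 9.8 + 11.5 + 4.6 + 13.4 + 10.5 + 6.5 + 10.3)/10 = 9.0600
Σ(x_t−x̄)(x_{t+3}−x̄) = (1.5836) + (-2.8304) + (18.5536) + (3.2116) + (3.5136) + (11.4176) + (5.3816) = 40.8312
Denominator Σ(x_t−x̄)² = 78.6240
r_3 = 40.8312 / 78.6240 = 0.519

0.519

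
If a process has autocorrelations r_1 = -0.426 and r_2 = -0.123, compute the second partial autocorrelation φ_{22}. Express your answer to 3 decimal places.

-0.372

φ_{22} = (r_2 − r_1²) / (1 − r_1²)
r_1² = (-0.426)² = 0.181476
Numerator = -0.123 − 0.1815 = -0.3045; denominator = 1 − 0.1815 = 0.8185
φ_{22} = -0.3045 / 0.8185 = -0.372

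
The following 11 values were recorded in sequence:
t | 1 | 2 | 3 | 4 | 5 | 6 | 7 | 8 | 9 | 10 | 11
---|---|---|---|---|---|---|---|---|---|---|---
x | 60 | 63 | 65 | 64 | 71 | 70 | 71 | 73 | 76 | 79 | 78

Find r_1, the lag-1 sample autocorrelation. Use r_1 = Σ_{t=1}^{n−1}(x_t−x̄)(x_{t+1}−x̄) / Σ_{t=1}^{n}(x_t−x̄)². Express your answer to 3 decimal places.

0.687

Mean x̄ = (60 + 63 + 65 + 64 + 71 + 70 + 71 + 73 + 76 + 79 + 78)/11 = 70.0000
Numerator Σ_{t=1}^{10}(x_t−x̄)(x_{t+1}−x̄) = 276.0000
Denominator Σ(x_t−x̄)² = 402.0000
r_1 = 276.0000 / 402.0000 = 0.687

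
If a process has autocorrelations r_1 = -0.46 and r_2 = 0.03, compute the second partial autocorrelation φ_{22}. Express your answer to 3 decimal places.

φ_{22} = (r_2 − r_1²) / (1 − r_1²)
r_1² = (-0.46)² = 0.2116
Numerator = 0.03 − 0.2116 = -0.1816; denominator = 1 − 0.2116 = 0.7884
φ_{22} = -0.1816 / 0.7884 = -0.230

-0.230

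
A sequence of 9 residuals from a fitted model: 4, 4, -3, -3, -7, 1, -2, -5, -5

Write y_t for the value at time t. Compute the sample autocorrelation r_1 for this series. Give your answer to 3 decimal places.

Mean ȳ = (4 + 4 − 3 − 3 − 7 + 1 − 2 − 5 − 5)/9 = -1.7778
Numerator Σ_{t=1}^{8}(y_t−ȳ)(y_{t+1}−ȳ) = 30.1728
Denominator Σ(y_t−ȳ)² = 125.5556
r_1 = 30.1728 / 125.5556 = 0.240

0.240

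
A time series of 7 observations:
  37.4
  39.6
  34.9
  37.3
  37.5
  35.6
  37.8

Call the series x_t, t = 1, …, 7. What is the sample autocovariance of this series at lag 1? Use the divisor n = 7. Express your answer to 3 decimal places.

-0.961

Mean x̄ = (37.4 + 39.6 + 34.9 + 37.3 + 37.5 + 35.6 + 37.8)/7 = 37.1571
Σ_{t=1}^{6}(x_t−x̄)(x_{t+1}−x̄) = -6.7290
γ_1 = -6.7290 / 7 = -0.961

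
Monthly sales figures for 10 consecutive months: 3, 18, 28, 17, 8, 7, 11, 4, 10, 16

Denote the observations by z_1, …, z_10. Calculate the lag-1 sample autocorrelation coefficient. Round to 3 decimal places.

0.270

Mean z̄ = (3 + 18 + 28 + 17 + 8 + 7 + 11 + 4 + 10 + 16)/10 = 12.2000
Numerator Σ_{t=1}^{9}(z_t−z̄)(z_{t+1}−z̄) = 141.5600
Denominator Σ(z_t−z̄)² = 523.6000
r_1 = 141.5600 / 523.6000 = 0.270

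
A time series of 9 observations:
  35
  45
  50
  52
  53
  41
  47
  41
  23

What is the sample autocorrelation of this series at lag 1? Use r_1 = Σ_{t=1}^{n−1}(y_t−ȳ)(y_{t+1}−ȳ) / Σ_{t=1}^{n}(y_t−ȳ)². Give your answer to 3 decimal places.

0.215

Mean ȳ = (35 + 45 + 50 + 52 + 53 + 41 + 47 + 41 + 23)/9 = 43.0000
Numerator Σ_{t=1}^{8}(y_t−ȳ)(y_{t+1}−ȳ) = 155.0000
Denominator Σ(y_t−ȳ)² = 722.0000
r_1 = 155.0000 / 722.0000 = 0.215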